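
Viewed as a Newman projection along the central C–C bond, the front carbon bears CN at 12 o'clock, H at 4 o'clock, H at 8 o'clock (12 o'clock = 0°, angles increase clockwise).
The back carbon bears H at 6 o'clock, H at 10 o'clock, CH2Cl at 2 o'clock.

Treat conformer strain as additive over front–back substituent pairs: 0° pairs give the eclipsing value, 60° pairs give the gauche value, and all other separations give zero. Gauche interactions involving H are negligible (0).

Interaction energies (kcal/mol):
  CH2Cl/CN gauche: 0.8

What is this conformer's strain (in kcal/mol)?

0.8 kcal/mol

This conformer is staggered. CN at 0° is gauche with CH2Cl at 60° (0.8). Total 0.8 kcal/mol.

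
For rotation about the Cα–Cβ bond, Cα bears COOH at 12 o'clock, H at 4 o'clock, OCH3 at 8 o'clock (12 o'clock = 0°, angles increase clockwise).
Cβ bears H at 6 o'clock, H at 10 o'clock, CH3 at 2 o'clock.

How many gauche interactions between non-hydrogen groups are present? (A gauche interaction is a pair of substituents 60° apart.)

Non-H gauche pairs: COOH(0°)/CH3(60°) — 1 interaction.

1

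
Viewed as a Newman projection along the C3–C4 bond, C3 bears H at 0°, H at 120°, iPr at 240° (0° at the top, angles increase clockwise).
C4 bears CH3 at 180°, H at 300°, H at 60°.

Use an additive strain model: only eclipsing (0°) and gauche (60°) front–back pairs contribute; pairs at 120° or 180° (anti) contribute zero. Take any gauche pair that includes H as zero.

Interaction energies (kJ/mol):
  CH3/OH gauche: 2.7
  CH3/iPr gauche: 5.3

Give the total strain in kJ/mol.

This conformer (staggered): iPr(240°)/CH3(180°) gauche 5.3 → 5.3 kJ/mol.

5.3 kJ/mol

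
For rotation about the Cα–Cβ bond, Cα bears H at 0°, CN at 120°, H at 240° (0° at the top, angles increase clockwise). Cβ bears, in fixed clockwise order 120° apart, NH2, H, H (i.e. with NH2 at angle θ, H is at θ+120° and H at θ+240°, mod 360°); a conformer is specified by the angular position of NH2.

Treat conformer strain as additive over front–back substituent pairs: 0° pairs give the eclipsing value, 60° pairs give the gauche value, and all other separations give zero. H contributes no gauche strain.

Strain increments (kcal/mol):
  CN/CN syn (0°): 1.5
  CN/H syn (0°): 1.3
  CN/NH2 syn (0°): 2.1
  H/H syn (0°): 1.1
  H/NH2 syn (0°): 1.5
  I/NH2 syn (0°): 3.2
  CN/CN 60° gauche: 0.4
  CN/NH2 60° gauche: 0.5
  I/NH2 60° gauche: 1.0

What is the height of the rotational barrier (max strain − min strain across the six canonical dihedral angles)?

4.3 kcal/mol

NH2 at 0° (eclipsed): H(0°)/NH2(0°) eclipsed 1.5; CN(120°)/H(120°) eclipsed 1.3; H(240°)/H(240°) eclipsed 1.1 → 3.9 kcal/mol.
NH2 at 60° (staggered): CN(120°)/NH2(60°) gauche 0.5 → 0.5 kcal/mol.
NH2 at 120° (eclipsed): H(0°)/H(0°) eclipsed 1.1; CN(120°)/NH2(120°) eclipsed 2.1; H(240°)/H(240°) eclipsed 1.1 → 4.3 kcal/mol.
NH2 at 180° (staggered): CN(120°)/NH2(180°) gauche 0.5 → 0.5 kcal/mol.
NH2 at 240° (eclipsed): H(0°)/H(0°) eclipsed 1.1; CN(120°)/H(120°) eclipsed 1.3; H(240°)/NH2(240°) eclipsed 1.5 → 3.9 kcal/mol.
NH2 at 300° (staggered): no non-H gauche contacts → 0.0 kcal/mol.
Max at 120° (4.3 kcal/mol), min at 300° (0.0 kcal/mol); barrier = 4.3 kcal/mol.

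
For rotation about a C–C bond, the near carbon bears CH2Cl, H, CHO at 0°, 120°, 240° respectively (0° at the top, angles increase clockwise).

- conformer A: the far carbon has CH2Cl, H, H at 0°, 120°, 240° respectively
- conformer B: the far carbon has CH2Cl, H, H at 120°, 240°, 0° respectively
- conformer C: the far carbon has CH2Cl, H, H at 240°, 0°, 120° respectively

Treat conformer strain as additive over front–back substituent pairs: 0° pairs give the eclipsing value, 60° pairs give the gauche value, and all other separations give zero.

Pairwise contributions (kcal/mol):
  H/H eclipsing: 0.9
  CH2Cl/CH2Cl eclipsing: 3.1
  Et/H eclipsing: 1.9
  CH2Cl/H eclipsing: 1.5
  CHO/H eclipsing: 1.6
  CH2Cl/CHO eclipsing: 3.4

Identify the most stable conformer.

B

A (eclipsed): CH2Cl–CH2Cl eclipsed, H–H eclipsed, CHO–H eclipsed; 3.1 + 0.9 + 1.6 = 5.6 kcal/mol.
B (eclipsed): CH2Cl–H eclipsed, H–CH2Cl eclipsed, CHO–H eclipsed; 1.5 + 1.5 + 1.6 = 4.6 kcal/mol.
C (eclipsed): CH2Cl–H eclipsed, H–H eclipsed, CHO–CH2Cl eclipsed; 1.5 + 0.9 + 3.4 = 5.8 kcal/mol.
B has the lowest total (4.6 kcal/mol).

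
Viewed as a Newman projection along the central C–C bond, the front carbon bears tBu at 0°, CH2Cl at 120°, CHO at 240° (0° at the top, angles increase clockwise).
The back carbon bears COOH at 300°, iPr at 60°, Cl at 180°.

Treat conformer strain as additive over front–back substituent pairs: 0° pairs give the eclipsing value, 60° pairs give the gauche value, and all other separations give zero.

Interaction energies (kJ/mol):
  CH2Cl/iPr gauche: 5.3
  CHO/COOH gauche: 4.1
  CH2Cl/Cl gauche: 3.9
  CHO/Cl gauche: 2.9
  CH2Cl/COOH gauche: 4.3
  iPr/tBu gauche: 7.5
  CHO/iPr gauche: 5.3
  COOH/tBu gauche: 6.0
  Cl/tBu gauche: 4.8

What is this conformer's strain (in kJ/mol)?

29.7 kJ/mol

This conformer (staggered): tBu(0°)/COOH(300°) gauche 6.0; tBu(0°)/iPr(60°) gauche 7.5; CH2Cl(120°)/iPr(60°) gauche 5.3; CH2Cl(120°)/Cl(180°) gauche 3.9; CHO(240°)/COOH(300°) gauche 4.1; CHO(240°)/Cl(180°) gauche 2.9 → 29.7 kJ/mol.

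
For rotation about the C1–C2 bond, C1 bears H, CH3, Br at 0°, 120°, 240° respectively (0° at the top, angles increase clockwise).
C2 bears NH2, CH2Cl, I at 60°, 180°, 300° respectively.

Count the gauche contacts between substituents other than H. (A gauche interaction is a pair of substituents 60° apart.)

4

Non-H gauche pairs: CH3(120°)/NH2(60°); CH3(120°)/CH2Cl(180°); Br(240°)/CH2Cl(180°); Br(240°)/I(300°) — 4 interactions.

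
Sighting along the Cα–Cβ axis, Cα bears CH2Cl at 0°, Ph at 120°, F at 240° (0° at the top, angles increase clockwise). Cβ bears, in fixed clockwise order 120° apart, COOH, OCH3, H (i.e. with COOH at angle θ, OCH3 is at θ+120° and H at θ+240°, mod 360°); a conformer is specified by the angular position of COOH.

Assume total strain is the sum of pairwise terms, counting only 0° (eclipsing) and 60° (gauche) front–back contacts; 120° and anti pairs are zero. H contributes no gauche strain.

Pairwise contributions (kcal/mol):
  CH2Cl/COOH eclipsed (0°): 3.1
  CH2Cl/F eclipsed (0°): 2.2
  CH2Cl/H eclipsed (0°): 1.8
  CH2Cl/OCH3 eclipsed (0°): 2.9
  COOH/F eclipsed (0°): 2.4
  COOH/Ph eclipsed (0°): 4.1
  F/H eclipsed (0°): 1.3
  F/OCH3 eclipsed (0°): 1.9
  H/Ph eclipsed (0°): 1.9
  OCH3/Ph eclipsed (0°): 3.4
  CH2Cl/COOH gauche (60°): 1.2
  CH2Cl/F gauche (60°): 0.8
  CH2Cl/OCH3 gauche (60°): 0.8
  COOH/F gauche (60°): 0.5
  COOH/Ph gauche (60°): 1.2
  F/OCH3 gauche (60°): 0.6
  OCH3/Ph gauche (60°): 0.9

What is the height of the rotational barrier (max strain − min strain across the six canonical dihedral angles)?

4.7 kcal/mol

COOH at 0° (eclipsed): CH2Cl–COOH eclipsed, Ph–OCH3 eclipsed, F–H eclipsed; 3.1 + 3.4 + 1.3 = 7.8 kcal/mol.
COOH at 60° (staggered): CH2Cl–COOH gauche, Ph–COOH gauche, Ph–OCH3 gauche, F–OCH3 gauche; 1.2 + 1.2 + 0.9 + 0.6 = 3.9 kcal/mol.
COOH at 120° (eclipsed): CH2Cl–H eclipsed, Ph–COOH eclipsed, F–OCH3 eclipsed; 1.8 + 4.1 + 1.9 = 7.8 kcal/mol.
COOH at 180° (staggered): CH2Cl–OCH3 gauche, Ph–COOH gauche, F–COOH gauche, F–OCH3 gauche; 0.8 + 1.2 + 0.5 + 0.6 = 3.1 kcal/mol.
COOH at 240° (eclipsed): CH2Cl–OCH3 eclipsed, Ph–H eclipsed, F–COOH eclipsed; 2.9 + 1.9 + 2.4 = 7.2 kcal/mol.
COOH at 300° (staggered): CH2Cl–COOH gauche, CH2Cl–OCH3 gauche, Ph–OCH3 gauche, F–COOH gauche; 1.2 + 0.8 + 0.9 + 0.5 = 3.4 kcal/mol.
Max at 0° (7.8 kcal/mol), min at 180° (3.1 kcal/mol); barrier = 4.7 kcal/mol.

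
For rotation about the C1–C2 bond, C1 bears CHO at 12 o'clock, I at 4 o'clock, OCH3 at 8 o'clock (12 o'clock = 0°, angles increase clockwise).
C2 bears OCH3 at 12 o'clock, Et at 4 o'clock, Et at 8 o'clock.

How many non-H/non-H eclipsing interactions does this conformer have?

3

Non-H eclipsing pairs: CHO(0°)/OCH3(0°); I(120°)/Et(120°); OCH3(240°)/Et(240°) — 3 interactions.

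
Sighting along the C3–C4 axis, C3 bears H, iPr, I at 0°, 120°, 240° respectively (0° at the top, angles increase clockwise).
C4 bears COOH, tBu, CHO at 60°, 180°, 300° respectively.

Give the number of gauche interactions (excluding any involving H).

4

Non-H gauche pairs: iPr(120°)/COOH(60°); iPr(120°)/tBu(180°); I(240°)/tBu(180°); I(240°)/CHO(300°) — 4 interactions.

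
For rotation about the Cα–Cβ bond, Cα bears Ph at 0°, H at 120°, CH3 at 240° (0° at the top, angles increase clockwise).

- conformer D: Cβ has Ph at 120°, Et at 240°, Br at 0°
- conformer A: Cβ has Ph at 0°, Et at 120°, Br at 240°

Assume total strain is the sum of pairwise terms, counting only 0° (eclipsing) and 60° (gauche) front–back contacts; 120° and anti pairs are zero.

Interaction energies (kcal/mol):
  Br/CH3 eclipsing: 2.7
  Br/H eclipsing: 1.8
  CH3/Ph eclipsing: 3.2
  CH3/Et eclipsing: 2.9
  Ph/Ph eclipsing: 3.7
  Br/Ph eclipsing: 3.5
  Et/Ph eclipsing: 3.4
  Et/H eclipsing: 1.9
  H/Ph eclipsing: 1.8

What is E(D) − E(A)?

-0.1 kcal/mol

D (eclipsed): Ph–Br eclipsed, H–Ph eclipsed, CH3–Et eclipsed; 3.5 + 1.8 + 2.9 = 8.2 kcal/mol.
A (eclipsed): Ph–Ph eclipsed, H–Et eclipsed, CH3–Br eclipsed; 3.7 + 1.9 + 2.7 = 8.3 kcal/mol.
E(D) − E(A) = 8.2 − 8.3 = -0.1 kcal/mol.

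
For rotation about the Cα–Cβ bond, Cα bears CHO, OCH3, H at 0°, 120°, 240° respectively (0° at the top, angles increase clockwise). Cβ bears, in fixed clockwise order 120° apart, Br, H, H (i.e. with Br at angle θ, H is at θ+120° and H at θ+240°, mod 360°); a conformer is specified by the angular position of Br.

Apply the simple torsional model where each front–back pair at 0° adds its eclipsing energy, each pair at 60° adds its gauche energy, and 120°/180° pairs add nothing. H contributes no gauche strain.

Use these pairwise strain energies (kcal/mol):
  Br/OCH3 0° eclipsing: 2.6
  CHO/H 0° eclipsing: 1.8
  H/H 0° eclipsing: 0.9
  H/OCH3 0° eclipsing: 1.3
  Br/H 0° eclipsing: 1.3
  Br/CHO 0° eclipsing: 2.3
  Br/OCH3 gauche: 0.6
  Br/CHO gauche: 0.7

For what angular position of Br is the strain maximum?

120°

Br at 0° (eclipsed): CHO–Br eclipsed, OCH3–H eclipsed, H–H eclipsed; 2.3 + 1.3 + 0.9 = 4.5 kcal/mol.
Br at 60° (staggered): CHO–Br gauche, OCH3–Br gauche; 0.7 + 0.6 = 1.3 kcal/mol.
Br at 120° (eclipsed): CHO–H eclipsed, OCH3–Br eclipsed, H–H eclipsed; 1.8 + 2.6 + 0.9 = 5.3 kcal/mol.
Br at 180° (staggered): OCH3–Br gauche; 0.6 = 0.6 kcal/mol.
Br at 240° (eclipsed): CHO–H eclipsed, OCH3–H eclipsed, H–Br eclipsed; 1.8 + 1.3 + 1.3 = 4.4 kcal/mol.
Br at 300° (staggered): CHO–Br gauche; 0.7 = 0.7 kcal/mol.
The maximum (5.3 kcal/mol) occurs with Br at 120°.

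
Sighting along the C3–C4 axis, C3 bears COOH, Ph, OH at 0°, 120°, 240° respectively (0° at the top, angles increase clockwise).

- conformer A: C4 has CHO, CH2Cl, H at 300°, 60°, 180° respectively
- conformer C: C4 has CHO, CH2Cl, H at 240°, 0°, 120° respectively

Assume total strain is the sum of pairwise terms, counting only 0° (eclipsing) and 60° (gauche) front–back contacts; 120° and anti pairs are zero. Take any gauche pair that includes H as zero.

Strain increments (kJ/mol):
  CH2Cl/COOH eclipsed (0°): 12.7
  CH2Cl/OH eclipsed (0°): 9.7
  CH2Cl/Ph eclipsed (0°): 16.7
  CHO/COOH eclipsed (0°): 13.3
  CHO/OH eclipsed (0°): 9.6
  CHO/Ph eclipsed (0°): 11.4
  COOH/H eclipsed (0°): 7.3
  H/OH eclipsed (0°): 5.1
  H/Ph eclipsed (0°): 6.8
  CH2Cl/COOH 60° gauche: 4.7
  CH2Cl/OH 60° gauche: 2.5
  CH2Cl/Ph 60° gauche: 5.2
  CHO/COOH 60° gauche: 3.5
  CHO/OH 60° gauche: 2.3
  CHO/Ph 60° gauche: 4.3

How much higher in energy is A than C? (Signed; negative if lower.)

-13.4 kJ/mol

A (staggered): COOH–CHO gauche, COOH–CH2Cl gauche, Ph–CH2Cl gauche, OH–CHO gauche; 3.5 + 4.7 + 5.2 + 2.3 = 15.7 kJ/mol.
C (eclipsed): COOH–CH2Cl eclipsed, Ph–H eclipsed, OH–CHO eclipsed; 12.7 + 6.8 + 9.6 = 29.1 kJ/mol.
E(A) − E(C) = 15.7 − 29.1 = -13.4 kJ/mol.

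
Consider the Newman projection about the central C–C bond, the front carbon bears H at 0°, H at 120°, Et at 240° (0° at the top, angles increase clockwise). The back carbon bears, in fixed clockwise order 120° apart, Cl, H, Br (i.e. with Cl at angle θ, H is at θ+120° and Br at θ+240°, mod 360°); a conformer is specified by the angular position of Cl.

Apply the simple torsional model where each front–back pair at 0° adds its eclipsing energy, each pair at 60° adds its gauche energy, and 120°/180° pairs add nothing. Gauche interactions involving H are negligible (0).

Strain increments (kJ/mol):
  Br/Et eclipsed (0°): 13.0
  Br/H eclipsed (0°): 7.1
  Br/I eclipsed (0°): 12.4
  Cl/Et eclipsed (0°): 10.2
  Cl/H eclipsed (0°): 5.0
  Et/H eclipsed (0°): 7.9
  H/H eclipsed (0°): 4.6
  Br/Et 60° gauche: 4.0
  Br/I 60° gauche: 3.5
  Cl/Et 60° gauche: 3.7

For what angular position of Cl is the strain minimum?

180°

Cl at 0° (eclipsed): H–Cl eclipsed, H–H eclipsed, Et–Br eclipsed; 5.0 + 4.6 + 13.0 = 22.6 kJ/mol.
Cl at 60° (staggered): Et–Br gauche; 4.0 = 4.0 kJ/mol.
Cl at 120° (eclipsed): H–Br eclipsed, H–Cl eclipsed, Et–H eclipsed; 7.1 + 5.0 + 7.9 = 20.0 kJ/mol.
Cl at 180° (staggered): Et–Cl gauche; 3.7 = 3.7 kJ/mol.
Cl at 240° (eclipsed): H–H eclipsed, H–Br eclipsed, Et–Cl eclipsed; 4.6 + 7.1 + 10.2 = 21.9 kJ/mol.
Cl at 300° (staggered): Et–Cl gauche, Et–Br gauche; 3.7 + 4.0 = 7.7 kJ/mol.
The minimum (3.7 kJ/mol) occurs with Cl at 180°.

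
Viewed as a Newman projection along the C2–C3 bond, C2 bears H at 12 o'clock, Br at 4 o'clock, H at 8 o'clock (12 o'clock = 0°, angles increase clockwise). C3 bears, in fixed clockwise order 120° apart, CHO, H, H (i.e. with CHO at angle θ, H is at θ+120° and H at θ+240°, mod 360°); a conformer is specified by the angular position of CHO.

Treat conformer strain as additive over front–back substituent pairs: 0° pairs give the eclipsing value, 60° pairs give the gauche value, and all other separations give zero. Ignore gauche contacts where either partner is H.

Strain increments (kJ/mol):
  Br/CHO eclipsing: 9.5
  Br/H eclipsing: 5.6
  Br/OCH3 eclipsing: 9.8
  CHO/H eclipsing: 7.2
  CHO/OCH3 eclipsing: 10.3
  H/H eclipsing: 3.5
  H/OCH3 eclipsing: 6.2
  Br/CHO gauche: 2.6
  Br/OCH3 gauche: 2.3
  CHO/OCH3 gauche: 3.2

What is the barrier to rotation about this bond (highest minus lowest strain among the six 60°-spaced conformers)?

CHO at 0° (eclipsed): H(0°)/CHO(0°) eclipsed 7.2; Br(120°)/H(120°) eclipsed 5.6; H(240°)/H(240°) eclipsed 3.5 → 16.3 kJ/mol.
CHO at 60° (staggered): Br(120°)/CHO(60°) gauche 2.6 → 2.6 kJ/mol.
CHO at 120° (eclipsed): H(0°)/H(0°) eclipsed 3.5; Br(120°)/CHO(120°) eclipsed 9.5; H(240°)/H(240°) eclipsed 3.5 → 16.5 kJ/mol.
CHO at 180° (staggered): Br(120°)/CHO(180°) gauche 2.6 → 2.6 kJ/mol.
CHO at 240° (eclipsed): H(0°)/H(0°) eclipsed 3.5; Br(120°)/H(120°) eclipsed 5.6; H(240°)/CHO(240°) eclipsed 7.2 → 16.3 kJ/mol.
CHO at 300° (staggered): no non-H gauche contacts → 0.0 kJ/mol.
Max at 120° (16.5 kJ/mol), min at 300° (0.0 kJ/mol); barrier = 16.5 kJ/mol.

16.5 kJ/mol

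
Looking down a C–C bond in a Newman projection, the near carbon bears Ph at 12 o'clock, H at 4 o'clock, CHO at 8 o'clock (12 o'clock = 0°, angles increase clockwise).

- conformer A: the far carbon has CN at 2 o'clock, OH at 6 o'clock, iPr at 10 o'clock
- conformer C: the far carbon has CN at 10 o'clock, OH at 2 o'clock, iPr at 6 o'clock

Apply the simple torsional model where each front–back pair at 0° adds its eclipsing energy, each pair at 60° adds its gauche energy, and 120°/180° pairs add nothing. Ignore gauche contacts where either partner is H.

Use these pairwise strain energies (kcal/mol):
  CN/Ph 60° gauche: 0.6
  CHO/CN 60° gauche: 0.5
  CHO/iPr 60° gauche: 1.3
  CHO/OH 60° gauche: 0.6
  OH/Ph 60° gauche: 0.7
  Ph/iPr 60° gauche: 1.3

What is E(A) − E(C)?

A is staggered. Ph at 0° is gauche with CN at 60° (0.6); Ph at 0° is gauche with iPr at 300° (1.3); CHO at 240° is gauche with OH at 180° (0.6); CHO at 240° is gauche with iPr at 300° (1.3). Total 3.8 kcal/mol.
C is staggered. Ph at 0° is gauche with CN at 300° (0.6); Ph at 0° is gauche with OH at 60° (0.7); CHO at 240° is gauche with CN at 300° (0.5); CHO at 240° is gauche with iPr at 180° (1.3). Total 3.1 kcal/mol.
E(A) − E(C) = 3.8 − 3.1 = +0.7 kcal/mol.

+0.7 kcal/mol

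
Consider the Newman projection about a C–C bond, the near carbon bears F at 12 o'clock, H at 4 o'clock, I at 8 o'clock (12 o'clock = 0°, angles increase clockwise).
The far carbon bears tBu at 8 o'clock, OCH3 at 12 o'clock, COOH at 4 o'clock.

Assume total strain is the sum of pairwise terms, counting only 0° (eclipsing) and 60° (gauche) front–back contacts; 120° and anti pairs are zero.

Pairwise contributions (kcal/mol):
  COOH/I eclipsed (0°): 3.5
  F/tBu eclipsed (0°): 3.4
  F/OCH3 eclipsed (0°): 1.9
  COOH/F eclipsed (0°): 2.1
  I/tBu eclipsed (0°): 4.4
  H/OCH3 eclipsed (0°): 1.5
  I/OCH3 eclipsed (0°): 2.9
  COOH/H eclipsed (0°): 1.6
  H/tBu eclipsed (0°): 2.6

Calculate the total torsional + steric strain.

This conformer (eclipsed): F–OCH3 eclipsed, H–COOH eclipsed, I–tBu eclipsed; 1.9 + 1.6 + 4.4 = 7.9 kcal/mol.

7.9 kcal/mol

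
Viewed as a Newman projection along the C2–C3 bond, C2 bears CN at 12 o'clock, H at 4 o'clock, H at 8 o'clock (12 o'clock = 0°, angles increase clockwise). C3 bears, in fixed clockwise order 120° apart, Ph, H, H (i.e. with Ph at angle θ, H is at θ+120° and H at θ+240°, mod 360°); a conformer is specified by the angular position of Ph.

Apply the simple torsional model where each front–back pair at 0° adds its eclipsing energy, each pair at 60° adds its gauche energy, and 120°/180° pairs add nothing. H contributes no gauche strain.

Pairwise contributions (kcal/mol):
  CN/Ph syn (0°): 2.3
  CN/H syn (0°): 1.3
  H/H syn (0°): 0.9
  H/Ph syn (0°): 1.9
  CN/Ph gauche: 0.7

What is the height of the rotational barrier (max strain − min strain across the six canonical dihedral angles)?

4.1 kcal/mol

Ph at 0° (eclipsed): CN–Ph eclipsed, H–H eclipsed, H–H eclipsed; 2.3 + 0.9 + 0.9 = 4.1 kcal/mol.
Ph at 60° (staggered): CN–Ph gauche; 0.7 = 0.7 kcal/mol.
Ph at 120° (eclipsed): CN–H eclipsed, H–Ph eclipsed, H–H eclipsed; 1.3 + 1.9 + 0.9 = 4.1 kcal/mol.
Ph at 180° (staggered): no non-H gauche contacts → 0.0 kcal/mol.
Ph at 240° (eclipsed): CN–H eclipsed, H–H eclipsed, H–Ph eclipsed; 1.3 + 0.9 + 1.9 = 4.1 kcal/mol.
Ph at 300° (staggered): CN–Ph gauche; 0.7 = 0.7 kcal/mol.
Max at 0° (4.1 kcal/mol), min at 180° (0.0 kcal/mol); barrier = 4.1 kcal/mol.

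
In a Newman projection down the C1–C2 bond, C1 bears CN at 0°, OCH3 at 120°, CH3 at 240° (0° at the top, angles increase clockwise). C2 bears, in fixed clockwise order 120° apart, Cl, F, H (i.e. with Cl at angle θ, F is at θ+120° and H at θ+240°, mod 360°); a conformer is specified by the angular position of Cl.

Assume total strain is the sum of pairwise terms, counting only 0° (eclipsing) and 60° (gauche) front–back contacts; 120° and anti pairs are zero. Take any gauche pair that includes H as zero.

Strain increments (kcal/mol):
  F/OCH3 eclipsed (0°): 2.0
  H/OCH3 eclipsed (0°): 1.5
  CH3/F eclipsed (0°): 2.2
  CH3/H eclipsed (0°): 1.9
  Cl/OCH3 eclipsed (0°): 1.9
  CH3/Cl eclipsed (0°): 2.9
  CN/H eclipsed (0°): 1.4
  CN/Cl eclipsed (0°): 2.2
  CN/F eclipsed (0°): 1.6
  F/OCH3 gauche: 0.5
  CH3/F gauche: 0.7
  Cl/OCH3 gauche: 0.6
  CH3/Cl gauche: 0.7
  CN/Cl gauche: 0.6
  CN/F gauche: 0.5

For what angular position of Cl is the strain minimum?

Cl at 0° (eclipsed): CN(0°)/Cl(0°) eclipsed 2.2; OCH3(120°)/F(120°) eclipsed 2.0; CH3(240°)/H(240°) eclipsed 1.9 → 6.1 kcal/mol.
Cl at 60° (staggered): CN(0°)/Cl(60°) gauche 0.6; OCH3(120°)/Cl(60°) gauche 0.6; OCH3(120°)/F(180°) gauche 0.5; CH3(240°)/F(180°) gauche 0.7 → 2.4 kcal/mol.
Cl at 120° (eclipsed): CN(0°)/H(0°) eclipsed 1.4; OCH3(120°)/Cl(120°) eclipsed 1.9; CH3(240°)/F(240°) eclipsed 2.2 → 5.5 kcal/mol.
Cl at 180° (staggered): CN(0°)/F(300°) gauche 0.5; OCH3(120°)/Cl(180°) gauche 0.6; CH3(240°)/Cl(180°) gauche 0.7; CH3(240°)/F(300°) gauche 0.7 → 2.5 kcal/mol.
Cl at 240° (eclipsed): CN(0°)/F(0°) eclipsed 1.6; OCH3(120°)/H(120°) eclipsed 1.5; CH3(240°)/Cl(240°) eclipsed 2.9 → 6.0 kcal/mol.
Cl at 300° (staggered): CN(0°)/Cl(300°) gauche 0.6; CN(0°)/F(60°) gauche 0.5; OCH3(120°)/F(60°) gauche 0.5; CH3(240°)/Cl(300°) gauche 0.7 → 2.3 kcal/mol.
The minimum (2.3 kcal/mol) occurs with Cl at 300°.

300°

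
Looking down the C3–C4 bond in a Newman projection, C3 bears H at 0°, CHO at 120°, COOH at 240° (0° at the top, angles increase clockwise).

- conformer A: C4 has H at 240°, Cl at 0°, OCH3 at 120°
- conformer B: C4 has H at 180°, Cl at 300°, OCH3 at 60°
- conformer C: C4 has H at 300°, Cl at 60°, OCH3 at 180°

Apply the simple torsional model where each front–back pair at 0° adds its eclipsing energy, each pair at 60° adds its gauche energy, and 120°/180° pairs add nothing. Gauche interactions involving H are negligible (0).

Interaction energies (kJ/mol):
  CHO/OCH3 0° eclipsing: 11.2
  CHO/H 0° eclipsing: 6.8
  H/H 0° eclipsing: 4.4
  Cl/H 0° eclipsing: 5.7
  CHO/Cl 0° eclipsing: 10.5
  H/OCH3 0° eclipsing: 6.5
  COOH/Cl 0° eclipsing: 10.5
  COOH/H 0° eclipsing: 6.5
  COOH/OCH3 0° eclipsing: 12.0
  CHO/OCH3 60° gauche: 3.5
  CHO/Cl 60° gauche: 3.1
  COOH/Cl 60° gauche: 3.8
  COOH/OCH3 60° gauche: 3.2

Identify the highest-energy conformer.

A

A (eclipsed): H–Cl eclipsed, CHO–OCH3 eclipsed, COOH–H eclipsed; 5.7 + 11.2 + 6.5 = 23.4 kJ/mol.
B (staggered): CHO–OCH3 gauche, COOH–Cl gauche; 3.5 + 3.8 = 7.3 kJ/mol.
C (staggered): CHO–Cl gauche, CHO–OCH3 gauche, COOH–OCH3 gauche; 3.1 + 3.5 + 3.2 = 9.8 kJ/mol.
A has the highest total (23.4 kJ/mol).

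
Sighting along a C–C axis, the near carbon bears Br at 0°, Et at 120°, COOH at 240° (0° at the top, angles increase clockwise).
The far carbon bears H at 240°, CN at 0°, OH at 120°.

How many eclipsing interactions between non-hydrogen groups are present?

Non-H eclipsing pairs: Br(0°)/CN(0°); Et(120°)/OH(120°) — 2 interactions.

2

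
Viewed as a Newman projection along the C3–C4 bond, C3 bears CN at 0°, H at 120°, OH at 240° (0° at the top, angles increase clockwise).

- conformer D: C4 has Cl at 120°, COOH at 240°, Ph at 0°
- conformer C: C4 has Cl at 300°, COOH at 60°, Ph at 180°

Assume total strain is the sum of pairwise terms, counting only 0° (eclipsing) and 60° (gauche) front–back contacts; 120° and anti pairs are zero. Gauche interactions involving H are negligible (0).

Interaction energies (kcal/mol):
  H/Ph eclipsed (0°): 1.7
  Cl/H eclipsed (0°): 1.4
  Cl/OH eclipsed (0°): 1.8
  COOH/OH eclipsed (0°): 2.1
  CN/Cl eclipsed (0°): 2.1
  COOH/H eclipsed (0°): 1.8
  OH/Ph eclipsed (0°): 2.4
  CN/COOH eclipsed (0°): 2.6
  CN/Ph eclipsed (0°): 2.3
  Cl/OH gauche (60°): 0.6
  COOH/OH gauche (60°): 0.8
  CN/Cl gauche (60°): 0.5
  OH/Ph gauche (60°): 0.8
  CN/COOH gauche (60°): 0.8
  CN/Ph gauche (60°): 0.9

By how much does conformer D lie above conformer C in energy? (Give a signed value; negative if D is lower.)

+3.1 kcal/mol

D (eclipsed): CN(0°)/Ph(0°) eclipsed 2.3; H(120°)/Cl(120°) eclipsed 1.4; OH(240°)/COOH(240°) eclipsed 2.1 → 5.8 kcal/mol.
C (staggered): CN(0°)/Cl(300°) gauche 0.5; CN(0°)/COOH(60°) gauche 0.8; OH(240°)/Cl(300°) gauche 0.6; OH(240°)/Ph(180°) gauche 0.8 → 2.7 kcal/mol.
E(D) − E(C) = 5.8 − 2.7 = +3.1 kcal/mol.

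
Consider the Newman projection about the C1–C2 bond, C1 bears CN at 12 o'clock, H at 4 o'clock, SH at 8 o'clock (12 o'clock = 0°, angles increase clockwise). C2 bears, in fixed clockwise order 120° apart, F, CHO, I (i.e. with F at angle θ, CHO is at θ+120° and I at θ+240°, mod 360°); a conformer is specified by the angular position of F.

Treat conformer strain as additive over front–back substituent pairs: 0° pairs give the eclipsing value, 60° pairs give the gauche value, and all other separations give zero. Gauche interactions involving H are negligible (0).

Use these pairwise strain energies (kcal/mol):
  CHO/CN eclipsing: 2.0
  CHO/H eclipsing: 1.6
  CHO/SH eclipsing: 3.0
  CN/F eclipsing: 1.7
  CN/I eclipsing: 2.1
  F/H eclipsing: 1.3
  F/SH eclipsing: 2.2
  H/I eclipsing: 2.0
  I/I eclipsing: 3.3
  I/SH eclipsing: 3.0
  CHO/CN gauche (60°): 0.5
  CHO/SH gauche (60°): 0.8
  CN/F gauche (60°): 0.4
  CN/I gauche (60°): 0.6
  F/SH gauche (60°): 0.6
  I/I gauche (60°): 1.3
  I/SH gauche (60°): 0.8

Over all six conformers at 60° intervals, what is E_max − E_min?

F at 0° is eclipsed. CN at 0° is eclipsed with F at 0° (1.7); H at 120° is eclipsed with CHO at 120° (1.6); SH at 240° is eclipsed with I at 240° (3.0). Total 6.3 kcal/mol.
F at 60° is staggered. CN at 0° is gauche with F at 60° (0.4); CN at 0° is gauche with I at 300° (0.6); SH at 240° is gauche with CHO at 180° (0.8); SH at 240° is gauche with I at 300° (0.8). Total 2.6 kcal/mol.
F at 120° is eclipsed. CN at 0° is eclipsed with I at 0° (2.1); H at 120° is eclipsed with F at 120° (1.3); SH at 240° is eclipsed with CHO at 240° (3.0). Total 6.4 kcal/mol.
F at 180° is staggered. CN at 0° is gauche with CHO at 300° (0.5); CN at 0° is gauche with I at 60° (0.6); SH at 240° is gauche with F at 180° (0.6); SH at 240° is gauche with CHO at 300° (0.8). Total 2.5 kcal/mol.
F at 240° is eclipsed. CN at 0° is eclipsed with CHO at 0° (2.0); H at 120° is eclipsed with I at 120° (2.0); SH at 240° is eclipsed with F at 240° (2.2). Total 6.2 kcal/mol.
F at 300° is staggered. CN at 0° is gauche with F at 300° (0.4); CN at 0° is gauche with CHO at 60° (0.5); SH at 240° is gauche with F at 300° (0.6); SH at 240° is gauche with I at 180° (0.8). Total 2.3 kcal/mol.
Max at 120° (6.4 kcal/mol), min at 300° (2.3 kcal/mol); barrier = 4.1 kcal/mol.

4.1 kcal/mol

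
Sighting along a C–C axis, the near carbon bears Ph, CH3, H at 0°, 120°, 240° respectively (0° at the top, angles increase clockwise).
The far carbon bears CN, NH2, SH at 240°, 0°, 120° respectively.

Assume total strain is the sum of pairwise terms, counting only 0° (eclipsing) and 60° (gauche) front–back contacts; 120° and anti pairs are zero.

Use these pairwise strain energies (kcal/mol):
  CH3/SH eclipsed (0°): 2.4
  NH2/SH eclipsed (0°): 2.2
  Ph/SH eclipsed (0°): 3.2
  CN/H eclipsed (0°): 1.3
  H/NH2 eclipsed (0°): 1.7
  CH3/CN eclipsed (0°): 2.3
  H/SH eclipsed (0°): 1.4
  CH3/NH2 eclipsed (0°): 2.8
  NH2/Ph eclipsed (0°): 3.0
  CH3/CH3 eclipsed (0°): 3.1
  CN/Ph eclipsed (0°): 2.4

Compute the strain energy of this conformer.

This conformer (eclipsed): Ph–NH2 eclipsed, CH3–SH eclipsed, H–CN eclipsed; 3.0 + 2.4 + 1.3 = 6.7 kcal/mol.

6.7 kcal/mol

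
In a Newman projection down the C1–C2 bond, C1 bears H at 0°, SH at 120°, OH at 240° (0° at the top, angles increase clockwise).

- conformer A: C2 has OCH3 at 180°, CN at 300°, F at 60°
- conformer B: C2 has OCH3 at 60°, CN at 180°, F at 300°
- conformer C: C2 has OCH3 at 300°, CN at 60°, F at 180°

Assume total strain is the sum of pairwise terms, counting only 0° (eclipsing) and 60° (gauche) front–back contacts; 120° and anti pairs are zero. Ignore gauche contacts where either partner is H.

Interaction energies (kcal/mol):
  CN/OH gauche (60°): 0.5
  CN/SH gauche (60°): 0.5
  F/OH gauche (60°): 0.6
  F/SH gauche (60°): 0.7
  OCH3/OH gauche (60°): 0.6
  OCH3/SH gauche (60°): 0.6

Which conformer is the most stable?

A is staggered. SH at 120° is gauche with OCH3 at 180° (0.6); SH at 120° is gauche with F at 60° (0.7); OH at 240° is gauche with OCH3 at 180° (0.6); OH at 240° is gauche with CN at 300° (0.5). Total 2.4 kcal/mol.
B is staggered. SH at 120° is gauche with OCH3 at 60° (0.6); SH at 120° is gauche with CN at 180° (0.5); OH at 240° is gauche with CN at 180° (0.5); OH at 240° is gauche with F at 300° (0.6). Total 2.2 kcal/mol.
C is staggered. SH at 120° is gauche with CN at 60° (0.5); SH at 120° is gauche with F at 180° (0.7); OH at 240° is gauche with OCH3 at 300° (0.6); OH at 240° is gauche with F at 180° (0.6). Total 2.4 kcal/mol.
B has the lowest total (2.2 kcal/mol).

B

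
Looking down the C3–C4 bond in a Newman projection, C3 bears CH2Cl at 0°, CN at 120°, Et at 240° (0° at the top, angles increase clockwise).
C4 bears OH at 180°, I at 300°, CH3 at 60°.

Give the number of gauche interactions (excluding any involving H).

6

Non-H gauche pairs: CH2Cl(0°)/I(300°); CH2Cl(0°)/CH3(60°); CN(120°)/OH(180°); CN(120°)/CH3(60°); Et(240°)/OH(180°); Et(240°)/I(300°) — 6 interactions.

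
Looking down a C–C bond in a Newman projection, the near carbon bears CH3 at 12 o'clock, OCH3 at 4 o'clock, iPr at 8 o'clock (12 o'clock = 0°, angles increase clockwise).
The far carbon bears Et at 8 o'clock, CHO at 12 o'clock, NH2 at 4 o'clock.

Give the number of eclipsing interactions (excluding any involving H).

3

Non-H eclipsing pairs: CH3(0°)/CHO(0°); OCH3(120°)/NH2(120°); iPr(240°)/Et(240°) — 3 interactions.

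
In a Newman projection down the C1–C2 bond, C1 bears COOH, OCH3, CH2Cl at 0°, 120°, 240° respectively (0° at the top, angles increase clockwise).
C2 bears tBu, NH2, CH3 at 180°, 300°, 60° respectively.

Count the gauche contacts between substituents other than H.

Non-H gauche pairs: COOH(0°)/NH2(300°); COOH(0°)/CH3(60°); OCH3(120°)/tBu(180°); OCH3(120°)/CH3(60°); CH2Cl(240°)/tBu(180°); CH2Cl(240°)/NH2(300°) — 6 interactions.

6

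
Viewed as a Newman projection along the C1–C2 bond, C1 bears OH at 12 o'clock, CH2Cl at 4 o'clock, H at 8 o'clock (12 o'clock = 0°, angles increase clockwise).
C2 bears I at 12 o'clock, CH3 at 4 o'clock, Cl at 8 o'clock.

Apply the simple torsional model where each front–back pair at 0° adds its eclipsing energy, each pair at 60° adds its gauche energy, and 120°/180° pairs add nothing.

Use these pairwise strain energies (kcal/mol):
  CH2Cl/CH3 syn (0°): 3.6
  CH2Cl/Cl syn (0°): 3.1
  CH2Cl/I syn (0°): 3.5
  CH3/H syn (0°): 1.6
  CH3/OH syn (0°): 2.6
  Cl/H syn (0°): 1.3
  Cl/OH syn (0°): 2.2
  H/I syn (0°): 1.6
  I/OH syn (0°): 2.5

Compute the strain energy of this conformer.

7.4 kcal/mol

This conformer (eclipsed): OH(0°)/I(0°) eclipsed 2.5; CH2Cl(120°)/CH3(120°) eclipsed 3.6; H(240°)/Cl(240°) eclipsed 1.3 → 7.4 kcal/mol.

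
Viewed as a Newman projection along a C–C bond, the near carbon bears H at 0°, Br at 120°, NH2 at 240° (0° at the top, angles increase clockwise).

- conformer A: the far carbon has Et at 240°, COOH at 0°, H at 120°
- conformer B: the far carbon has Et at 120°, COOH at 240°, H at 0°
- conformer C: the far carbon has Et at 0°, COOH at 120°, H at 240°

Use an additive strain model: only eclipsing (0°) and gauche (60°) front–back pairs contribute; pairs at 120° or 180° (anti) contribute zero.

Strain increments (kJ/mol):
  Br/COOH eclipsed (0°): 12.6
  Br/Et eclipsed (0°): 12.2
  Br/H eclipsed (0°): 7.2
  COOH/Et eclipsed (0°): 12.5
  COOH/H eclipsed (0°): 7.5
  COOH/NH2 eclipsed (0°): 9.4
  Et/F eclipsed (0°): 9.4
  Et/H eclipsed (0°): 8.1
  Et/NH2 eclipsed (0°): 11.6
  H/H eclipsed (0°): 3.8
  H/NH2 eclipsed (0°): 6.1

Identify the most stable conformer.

A is eclipsed. H at 0° is eclipsed with COOH at 0° (7.5); Br at 120° is eclipsed with H at 120° (7.2); NH2 at 240° is eclipsed with Et at 240° (11.6). Total 26.3 kJ/mol.
B is eclipsed. H at 0° is eclipsed with H at 0° (3.8); Br at 120° is eclipsed with Et at 120° (12.2); NH2 at 240° is eclipsed with COOH at 240° (9.4). Total 25.4 kJ/mol.
C is eclipsed. H at 0° is eclipsed with Et at 0° (8.1); Br at 120° is eclipsed with COOH at 120° (12.6); NH2 at 240° is eclipsed with H at 240° (6.1). Total 26.8 kJ/mol.
B has the lowest total (25.4 kJ/mol).

B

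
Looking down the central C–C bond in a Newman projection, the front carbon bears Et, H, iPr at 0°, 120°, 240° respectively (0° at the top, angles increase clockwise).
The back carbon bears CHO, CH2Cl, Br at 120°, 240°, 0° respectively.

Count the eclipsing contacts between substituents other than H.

Non-H eclipsing pairs: Et(0°)/Br(0°); iPr(240°)/CH2Cl(240°) — 2 interactions.

2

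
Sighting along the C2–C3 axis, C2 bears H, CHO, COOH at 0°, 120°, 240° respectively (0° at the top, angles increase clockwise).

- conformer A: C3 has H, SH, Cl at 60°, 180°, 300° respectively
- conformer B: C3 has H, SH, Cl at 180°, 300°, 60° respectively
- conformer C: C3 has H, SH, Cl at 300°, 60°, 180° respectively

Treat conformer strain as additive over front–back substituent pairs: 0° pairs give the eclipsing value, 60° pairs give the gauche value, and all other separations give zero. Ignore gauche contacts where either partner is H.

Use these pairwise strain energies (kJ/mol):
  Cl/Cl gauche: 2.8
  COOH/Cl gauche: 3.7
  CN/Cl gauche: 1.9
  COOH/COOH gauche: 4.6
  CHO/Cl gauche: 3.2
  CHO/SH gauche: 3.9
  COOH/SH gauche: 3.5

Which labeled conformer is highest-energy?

A

A (staggered): CHO(120°)/SH(180°) gauche 3.9; COOH(240°)/SH(180°) gauche 3.5; COOH(240°)/Cl(300°) gauche 3.7 → 11.1 kJ/mol.
B (staggered): CHO(120°)/Cl(60°) gauche 3.2; COOH(240°)/SH(300°) gauche 3.5 → 6.7 kJ/mol.
C (staggered): CHO(120°)/SH(60°) gauche 3.9; CHO(120°)/Cl(180°) gauche 3.2; COOH(240°)/Cl(180°) gauche 3.7 → 10.8 kJ/mol.
A has the highest total (11.1 kJ/mol).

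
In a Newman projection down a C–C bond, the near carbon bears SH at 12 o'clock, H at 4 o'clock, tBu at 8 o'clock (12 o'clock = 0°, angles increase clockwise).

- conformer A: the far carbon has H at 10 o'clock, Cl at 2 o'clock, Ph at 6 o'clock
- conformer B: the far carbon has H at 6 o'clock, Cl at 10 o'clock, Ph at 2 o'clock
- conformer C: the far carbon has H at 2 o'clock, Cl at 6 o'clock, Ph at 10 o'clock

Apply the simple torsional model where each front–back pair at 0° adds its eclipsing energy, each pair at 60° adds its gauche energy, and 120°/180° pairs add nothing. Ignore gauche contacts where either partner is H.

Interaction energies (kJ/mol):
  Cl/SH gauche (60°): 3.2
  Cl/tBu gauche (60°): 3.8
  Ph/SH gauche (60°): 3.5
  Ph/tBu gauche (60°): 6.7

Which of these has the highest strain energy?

C

A (staggered): SH(0°)/Cl(60°) gauche 3.2; tBu(240°)/Ph(180°) gauche 6.7 → 9.9 kJ/mol.
B (staggered): SH(0°)/Cl(300°) gauche 3.2; SH(0°)/Ph(60°) gauche 3.5; tBu(240°)/Cl(300°) gauche 3.8 → 10.5 kJ/mol.
C (staggered): SH(0°)/Ph(300°) gauche 3.5; tBu(240°)/Cl(180°) gauche 3.8; tBu(240°)/Ph(300°) gauche 6.7 → 14.0 kJ/mol.
C has the highest total (14.0 kJ/mol).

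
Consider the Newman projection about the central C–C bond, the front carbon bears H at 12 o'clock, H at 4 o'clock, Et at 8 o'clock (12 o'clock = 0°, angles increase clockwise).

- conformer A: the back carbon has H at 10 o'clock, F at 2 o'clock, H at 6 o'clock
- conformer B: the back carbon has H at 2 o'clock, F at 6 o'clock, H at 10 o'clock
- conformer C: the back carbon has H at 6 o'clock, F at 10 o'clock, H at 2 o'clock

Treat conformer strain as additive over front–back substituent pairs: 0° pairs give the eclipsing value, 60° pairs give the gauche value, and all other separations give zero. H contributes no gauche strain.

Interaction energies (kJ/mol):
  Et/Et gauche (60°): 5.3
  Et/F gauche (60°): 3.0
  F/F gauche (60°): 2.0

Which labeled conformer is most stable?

A (staggered): no non-H gauche contacts → 0.0 kJ/mol.
B is staggered. Et at 240° is gauche with F at 180° (3.0). Total 3.0 kJ/mol.
C is staggered. Et at 240° is gauche with F at 300° (3.0). Total 3.0 kJ/mol.
A has the lowest total (0.0 kJ/mol).

A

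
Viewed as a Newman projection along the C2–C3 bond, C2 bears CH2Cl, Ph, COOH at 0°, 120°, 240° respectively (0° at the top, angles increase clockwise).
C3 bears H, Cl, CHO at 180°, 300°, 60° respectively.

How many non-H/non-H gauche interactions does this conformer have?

4

Non-H gauche pairs: CH2Cl(0°)/Cl(300°); CH2Cl(0°)/CHO(60°); Ph(120°)/CHO(60°); COOH(240°)/Cl(300°) — 4 interactions.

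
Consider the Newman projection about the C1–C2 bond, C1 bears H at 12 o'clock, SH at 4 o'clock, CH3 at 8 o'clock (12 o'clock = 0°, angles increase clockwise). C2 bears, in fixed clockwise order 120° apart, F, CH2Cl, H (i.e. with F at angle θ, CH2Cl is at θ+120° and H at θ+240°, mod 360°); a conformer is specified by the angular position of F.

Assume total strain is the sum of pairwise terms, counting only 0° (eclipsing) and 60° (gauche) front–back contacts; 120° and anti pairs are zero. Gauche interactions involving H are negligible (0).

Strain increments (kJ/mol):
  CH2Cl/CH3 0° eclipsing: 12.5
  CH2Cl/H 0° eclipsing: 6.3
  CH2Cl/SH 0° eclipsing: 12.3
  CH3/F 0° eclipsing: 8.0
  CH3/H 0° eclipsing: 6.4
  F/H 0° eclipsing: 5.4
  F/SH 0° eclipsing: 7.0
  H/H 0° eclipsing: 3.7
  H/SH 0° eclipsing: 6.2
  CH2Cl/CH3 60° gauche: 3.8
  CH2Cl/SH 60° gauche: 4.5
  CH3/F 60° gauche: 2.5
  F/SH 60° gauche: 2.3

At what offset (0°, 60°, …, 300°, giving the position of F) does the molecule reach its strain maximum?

F at 0° is eclipsed. H at 0° is eclipsed with F at 0° (5.4); SH at 120° is eclipsed with CH2Cl at 120° (12.3); CH3 at 240° is eclipsed with H at 240° (6.4). Total 24.1 kJ/mol.
F at 60° is staggered. SH at 120° is gauche with F at 60° (2.3); SH at 120° is gauche with CH2Cl at 180° (4.5); CH3 at 240° is gauche with CH2Cl at 180° (3.8). Total 10.6 kJ/mol.
F at 120° is eclipsed. H at 0° is eclipsed with H at 0° (3.7); SH at 120° is eclipsed with F at 120° (7.0); CH3 at 240° is eclipsed with CH2Cl at 240° (12.5). Total 23.2 kJ/mol.
F at 180° is staggered. SH at 120° is gauche with F at 180° (2.3); CH3 at 240° is gauche with F at 180° (2.5); CH3 at 240° is gauche with CH2Cl at 300° (3.8). Total 8.6 kJ/mol.
F at 240° is eclipsed. H at 0° is eclipsed with CH2Cl at 0° (6.3); SH at 120° is eclipsed with H at 120° (6.2); CH3 at 240° is eclipsed with F at 240° (8.0). Total 20.5 kJ/mol.
F at 300° is staggered. SH at 120° is gauche with CH2Cl at 60° (4.5); CH3 at 240° is gauche with F at 300° (2.5). Total 7.0 kJ/mol.
The maximum (24.1 kJ/mol) occurs with F at 0°.

0°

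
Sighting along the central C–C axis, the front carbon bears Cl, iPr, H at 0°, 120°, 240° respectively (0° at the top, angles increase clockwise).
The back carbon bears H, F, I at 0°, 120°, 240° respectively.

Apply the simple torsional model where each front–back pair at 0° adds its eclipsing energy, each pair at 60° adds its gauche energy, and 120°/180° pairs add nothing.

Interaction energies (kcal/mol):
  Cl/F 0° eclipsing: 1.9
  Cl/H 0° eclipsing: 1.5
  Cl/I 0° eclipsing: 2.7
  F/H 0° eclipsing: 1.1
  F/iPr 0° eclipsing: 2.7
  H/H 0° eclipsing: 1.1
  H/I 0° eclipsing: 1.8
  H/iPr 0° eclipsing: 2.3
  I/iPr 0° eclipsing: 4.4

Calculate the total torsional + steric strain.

This conformer (eclipsed): Cl(0°)/H(0°) eclipsed 1.5; iPr(120°)/F(120°) eclipsed 2.7; H(240°)/I(240°) eclipsed 1.8 → 6.0 kcal/mol.

6.0 kcal/mol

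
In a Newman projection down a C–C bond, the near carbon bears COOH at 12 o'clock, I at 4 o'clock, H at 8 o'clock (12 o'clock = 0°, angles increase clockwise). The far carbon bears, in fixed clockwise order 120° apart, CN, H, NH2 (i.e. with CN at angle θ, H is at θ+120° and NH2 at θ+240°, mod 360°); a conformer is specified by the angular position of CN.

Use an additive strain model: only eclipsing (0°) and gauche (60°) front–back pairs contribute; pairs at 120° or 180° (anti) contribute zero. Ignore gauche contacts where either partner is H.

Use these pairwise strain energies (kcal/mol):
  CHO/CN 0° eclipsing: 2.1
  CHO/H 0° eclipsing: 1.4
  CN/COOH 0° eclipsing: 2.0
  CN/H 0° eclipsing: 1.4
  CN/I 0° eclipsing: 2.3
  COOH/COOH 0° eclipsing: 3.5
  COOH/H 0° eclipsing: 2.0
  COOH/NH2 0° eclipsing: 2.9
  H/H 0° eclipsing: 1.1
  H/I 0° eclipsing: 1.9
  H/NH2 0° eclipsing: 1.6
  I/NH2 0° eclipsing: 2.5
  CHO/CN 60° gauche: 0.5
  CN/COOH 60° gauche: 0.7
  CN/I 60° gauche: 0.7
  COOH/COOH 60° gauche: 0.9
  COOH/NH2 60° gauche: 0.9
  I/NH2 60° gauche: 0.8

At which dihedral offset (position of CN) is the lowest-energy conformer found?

300°

CN at 0° (eclipsed): COOH(0°)/CN(0°) eclipsed 2.0; I(120°)/H(120°) eclipsed 1.9; H(240°)/NH2(240°) eclipsed 1.6 → 5.5 kcal/mol.
CN at 60° (staggered): COOH(0°)/CN(60°) gauche 0.7; COOH(0°)/NH2(300°) gauche 0.9; I(120°)/CN(60°) gauche 0.7 → 2.3 kcal/mol.
CN at 120° (eclipsed): COOH(0°)/NH2(0°) eclipsed 2.9; I(120°)/CN(120°) eclipsed 2.3; H(240°)/H(240°) eclipsed 1.1 → 6.3 kcal/mol.
CN at 180° (staggered): COOH(0°)/NH2(60°) gauche 0.9; I(120°)/CN(180°) gauche 0.7; I(120°)/NH2(60°) gauche 0.8 → 2.4 kcal/mol.
CN at 240° (eclipsed): COOH(0°)/H(0°) eclipsed 2.0; I(120°)/NH2(120°) eclipsed 2.5; H(240°)/CN(240°) eclipsed 1.4 → 5.9 kcal/mol.
CN at 300° (staggered): COOH(0°)/CN(300°) gauche 0.7; I(120°)/NH2(180°) gauche 0.8 → 1.5 kcal/mol.
The minimum (1.5 kcal/mol) occurs with CN at 300°.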